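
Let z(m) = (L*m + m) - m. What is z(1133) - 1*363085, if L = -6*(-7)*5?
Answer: -125155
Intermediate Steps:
L = 210 (L = 42*5 = 210)
z(m) = 210*m (z(m) = (210*m + m) - m = 211*m - m = 210*m)
z(1133) - 1*363085 = 210*1133 - 1*363085 = 237930 - 363085 = -125155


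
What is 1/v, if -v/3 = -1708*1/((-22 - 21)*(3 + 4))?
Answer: -43/732 ≈ -0.058743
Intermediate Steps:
v = -732/43 (v = -(-5124)/((-22 - 21)*(3 + 4)) = -(-5124)/((-43*7)) = -(-5124)/(-301) = -(-5124)*(-1)/301 = -3*244/43 = -732/43 ≈ -17.023)
1/v = 1/(-732/43) = -43/732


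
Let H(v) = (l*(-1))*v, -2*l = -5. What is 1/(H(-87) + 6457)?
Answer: 2/13349 ≈ 0.00014982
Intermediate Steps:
l = 5/2 (l = -½*(-5) = 5/2 ≈ 2.5000)
H(v) = -5*v/2 (H(v) = ((5/2)*(-1))*v = -5*v/2)
1/(H(-87) + 6457) = 1/(-5/2*(-87) + 6457) = 1/(435/2 + 6457) = 1/(13349/2) = 2/13349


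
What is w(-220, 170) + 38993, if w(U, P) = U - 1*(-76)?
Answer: 38849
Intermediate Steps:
w(U, P) = 76 + U (w(U, P) = U + 76 = 76 + U)
w(-220, 170) + 38993 = (76 - 220) + 38993 = -144 + 38993 = 38849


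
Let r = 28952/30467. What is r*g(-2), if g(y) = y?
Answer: -57904/30467 ≈ -1.9005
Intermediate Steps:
r = 28952/30467 (r = 28952*(1/30467) = 28952/30467 ≈ 0.95027)
r*g(-2) = (28952/30467)*(-2) = -57904/30467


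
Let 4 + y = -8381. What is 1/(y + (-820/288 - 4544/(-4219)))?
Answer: -303768/2547632407 ≈ -0.00011924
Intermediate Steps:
y = -8385 (y = -4 - 8381 = -8385)
1/(y + (-820/288 - 4544/(-4219))) = 1/(-8385 + (-820/288 - 4544/(-4219))) = 1/(-8385 + (-820*1/288 - 4544*(-1/4219))) = 1/(-8385 + (-205/72 + 4544/4219)) = 1/(-8385 - 537727/303768) = 1/(-2547632407/303768) = -303768/2547632407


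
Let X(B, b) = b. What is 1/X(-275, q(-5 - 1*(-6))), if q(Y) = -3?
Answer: -1/3 ≈ -0.33333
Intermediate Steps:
1/X(-275, q(-5 - 1*(-6))) = 1/(-3) = -1/3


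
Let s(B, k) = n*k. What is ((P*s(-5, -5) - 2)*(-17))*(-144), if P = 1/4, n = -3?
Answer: 4284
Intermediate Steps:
P = ¼ ≈ 0.25000
s(B, k) = -3*k
((P*s(-5, -5) - 2)*(-17))*(-144) = (((-3*(-5))/4 - 2)*(-17))*(-144) = (((¼)*15 - 2)*(-17))*(-144) = ((15/4 - 2)*(-17))*(-144) = ((7/4)*(-17))*(-144) = -119/4*(-144) = 4284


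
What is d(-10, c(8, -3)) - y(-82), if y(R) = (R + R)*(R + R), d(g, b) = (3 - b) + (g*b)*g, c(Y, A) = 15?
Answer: -25408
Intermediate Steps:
d(g, b) = 3 - b + b*g² (d(g, b) = (3 - b) + (b*g)*g = (3 - b) + b*g² = 3 - b + b*g²)
y(R) = 4*R² (y(R) = (2*R)*(2*R) = 4*R²)
d(-10, c(8, -3)) - y(-82) = (3 - 1*15 + 15*(-10)²) - 4*(-82)² = (3 - 15 + 15*100) - 4*6724 = (3 - 15 + 1500) - 1*26896 = 1488 - 26896 = -25408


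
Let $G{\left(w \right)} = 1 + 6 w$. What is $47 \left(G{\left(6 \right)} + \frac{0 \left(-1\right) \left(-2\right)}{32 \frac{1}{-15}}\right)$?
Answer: $1739$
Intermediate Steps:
$47 \left(G{\left(6 \right)} + \frac{0 \left(-1\right) \left(-2\right)}{32 \frac{1}{-15}}\right) = 47 \left(\left(1 + 6 \cdot 6\right) + \frac{0 \left(-1\right) \left(-2\right)}{32 \frac{1}{-15}}\right) = 47 \left(\left(1 + 36\right) + \frac{0 \left(-2\right)}{32 \left(- \frac{1}{15}\right)}\right) = 47 \left(37 + \frac{0}{- \frac{32}{15}}\right) = 47 \left(37 + 0 \left(- \frac{15}{32}\right)\right) = 47 \left(37 + 0\right) = 47 \cdot 37 = 1739$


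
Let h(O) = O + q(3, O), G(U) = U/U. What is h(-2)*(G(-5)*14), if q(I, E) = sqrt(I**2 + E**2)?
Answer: -28 + 14*sqrt(13) ≈ 22.478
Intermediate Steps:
G(U) = 1
q(I, E) = sqrt(E**2 + I**2)
h(O) = O + sqrt(9 + O**2) (h(O) = O + sqrt(O**2 + 3**2) = O + sqrt(O**2 + 9) = O + sqrt(9 + O**2))
h(-2)*(G(-5)*14) = (-2 + sqrt(9 + (-2)**2))*(1*14) = (-2 + sqrt(9 + 4))*14 = (-2 + sqrt(13))*14 = -28 + 14*sqrt(13)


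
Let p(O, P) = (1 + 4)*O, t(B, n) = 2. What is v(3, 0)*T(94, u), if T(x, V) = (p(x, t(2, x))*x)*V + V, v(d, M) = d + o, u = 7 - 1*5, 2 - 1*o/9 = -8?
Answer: 8217666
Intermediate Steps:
o = 90 (o = 18 - 9*(-8) = 18 + 72 = 90)
u = 2 (u = 7 - 5 = 2)
p(O, P) = 5*O
v(d, M) = 90 + d (v(d, M) = d + 90 = 90 + d)
T(x, V) = V + 5*V*x² (T(x, V) = ((5*x)*x)*V + V = (5*x²)*V + V = 5*V*x² + V = V + 5*V*x²)
v(3, 0)*T(94, u) = (90 + 3)*(2*(1 + 5*94²)) = 93*(2*(1 + 5*8836)) = 93*(2*(1 + 44180)) = 93*(2*44181) = 93*88362 = 8217666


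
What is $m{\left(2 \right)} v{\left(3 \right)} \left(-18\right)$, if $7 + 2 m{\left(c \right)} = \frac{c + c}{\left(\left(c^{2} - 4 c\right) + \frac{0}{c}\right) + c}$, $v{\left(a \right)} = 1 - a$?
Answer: $-162$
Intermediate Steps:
$m{\left(c \right)} = - \frac{7}{2} + \frac{c}{c^{2} - 3 c}$ ($m{\left(c \right)} = - \frac{7}{2} + \frac{\left(c + c\right) \frac{1}{\left(\left(c^{2} - 4 c\right) + \frac{0}{c}\right) + c}}{2} = - \frac{7}{2} + \frac{2 c \frac{1}{\left(\left(c^{2} - 4 c\right) + 0\right) + c}}{2} = - \frac{7}{2} + \frac{2 c \frac{1}{\left(c^{2} - 4 c\right) + c}}{2} = - \frac{7}{2} + \frac{2 c \frac{1}{c^{2} - 3 c}}{2} = - \frac{7}{2} + \frac{c}{c^{2} - 3 c}$)
$m{\left(2 \right)} v{\left(3 \right)} \left(-18\right) = \frac{23 - 14}{2 \left(-3 + 2\right)} \left(1 - 3\right) \left(-18\right) = \frac{23 - 14}{2 \left(-1\right)} \left(1 - 3\right) \left(-18\right) = \frac{1}{2} \left(-1\right) 9 \left(-2\right) \left(-18\right) = \left(- \frac{9}{2}\right) \left(-2\right) \left(-18\right) = 9 \left(-18\right) = -162$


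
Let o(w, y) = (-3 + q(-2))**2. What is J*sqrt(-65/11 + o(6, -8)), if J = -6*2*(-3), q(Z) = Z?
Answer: 36*sqrt(2310)/11 ≈ 157.30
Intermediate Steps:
J = 36 (J = -12*(-3) = 36)
o(w, y) = 25 (o(w, y) = (-3 - 2)**2 = (-5)**2 = 25)
J*sqrt(-65/11 + o(6, -8)) = 36*sqrt(-65/11 + 25) = 36*sqrt(210/11) = 36*(sqrt(2310)/11) = 36*sqrt(2310)/11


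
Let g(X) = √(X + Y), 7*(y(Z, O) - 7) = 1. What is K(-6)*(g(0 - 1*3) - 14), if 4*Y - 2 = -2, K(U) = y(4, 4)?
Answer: -100 + 50*I*√3/7 ≈ -100.0 + 12.372*I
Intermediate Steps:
y(Z, O) = 50/7 (y(Z, O) = 7 + (⅐)*1 = 7 + ⅐ = 50/7)
K(U) = 50/7
Y = 0 (Y = ½ + (¼)*(-2) = ½ - ½ = 0)
g(X) = √X (g(X) = √(X + 0) = √X)
K(-6)*(g(0 - 1*3) - 14) = 50*(√(0 - 1*3) - 14)/7 = 50*(√(0 - 3) - 14)/7 = 50*(√(-3) - 14)/7 = 50*(I*√3 - 14)/7 = 50*(-14 + I*√3)/7 = -100 + 50*I*√3/7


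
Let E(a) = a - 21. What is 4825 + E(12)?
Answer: 4816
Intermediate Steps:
E(a) = -21 + a
4825 + E(12) = 4825 + (-21 + 12) = 4825 - 9 = 4816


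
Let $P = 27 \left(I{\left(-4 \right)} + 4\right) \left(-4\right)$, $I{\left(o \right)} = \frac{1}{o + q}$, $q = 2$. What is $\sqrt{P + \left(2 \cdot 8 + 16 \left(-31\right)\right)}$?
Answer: $i \sqrt{858} \approx 29.292 i$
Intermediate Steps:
$I{\left(o \right)} = \frac{1}{2 + o}$ ($I{\left(o \right)} = \frac{1}{o + 2} = \frac{1}{2 + o}$)
$P = -378$ ($P = 27 \left(\frac{1}{2 - 4} + 4\right) \left(-4\right) = 27 \left(\frac{1}{-2} + 4\right) \left(-4\right) = 27 \left(- \frac{1}{2} + 4\right) \left(-4\right) = 27 \cdot \frac{7}{2} \left(-4\right) = 27 \left(-14\right) = -378$)
$\sqrt{P + \left(2 \cdot 8 + 16 \left(-31\right)\right)} = \sqrt{-378 + \left(2 \cdot 8 + 16 \left(-31\right)\right)} = \sqrt{-378 + \left(16 - 496\right)} = \sqrt{-378 - 480} = \sqrt{-858} = i \sqrt{858}$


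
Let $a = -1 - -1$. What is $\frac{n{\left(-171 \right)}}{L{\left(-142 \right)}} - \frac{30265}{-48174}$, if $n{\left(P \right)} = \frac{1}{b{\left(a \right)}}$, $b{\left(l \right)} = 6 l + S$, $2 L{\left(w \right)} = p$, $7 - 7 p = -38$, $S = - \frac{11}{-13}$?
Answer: $\frac{7916281}{7948710} \approx 0.99592$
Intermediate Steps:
$S = \frac{11}{13}$ ($S = \left(-11\right) \left(- \frac{1}{13}\right) = \frac{11}{13} \approx 0.84615$)
$p = \frac{45}{7}$ ($p = 1 - - \frac{38}{7} = 1 + \frac{38}{7} = \frac{45}{7} \approx 6.4286$)
$L{\left(w \right)} = \frac{45}{14}$ ($L{\left(w \right)} = \frac{1}{2} \cdot \frac{45}{7} = \frac{45}{14}$)
$a = 0$ ($a = -1 + 1 = 0$)
$b{\left(l \right)} = \frac{11}{13} + 6 l$ ($b{\left(l \right)} = 6 l + \frac{11}{13} = \frac{11}{13} + 6 l$)
$n{\left(P \right)} = \frac{13}{11}$ ($n{\left(P \right)} = \frac{1}{\frac{11}{13} + 6 \cdot 0} = \frac{1}{\frac{11}{13} + 0} = \frac{1}{\frac{11}{13}} = \frac{13}{11}$)
$\frac{n{\left(-171 \right)}}{L{\left(-142 \right)}} - \frac{30265}{-48174} = \frac{13}{11 \cdot \frac{45}{14}} - \frac{30265}{-48174} = \frac{13}{11} \cdot \frac{14}{45} - - \frac{30265}{48174} = \frac{182}{495} + \frac{30265}{48174} = \frac{7916281}{7948710}$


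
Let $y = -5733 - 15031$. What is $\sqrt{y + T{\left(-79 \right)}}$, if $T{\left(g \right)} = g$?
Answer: $i \sqrt{20843} \approx 144.37 i$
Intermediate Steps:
$y = -20764$ ($y = -5733 - 15031 = -20764$)
$\sqrt{y + T{\left(-79 \right)}} = \sqrt{-20764 - 79} = \sqrt{-20843} = i \sqrt{20843}$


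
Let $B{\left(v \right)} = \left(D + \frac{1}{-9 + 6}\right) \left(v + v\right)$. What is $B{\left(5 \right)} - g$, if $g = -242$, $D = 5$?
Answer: $\frac{866}{3} \approx 288.67$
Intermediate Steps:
$B{\left(v \right)} = \frac{28 v}{3}$ ($B{\left(v \right)} = \left(5 + \frac{1}{-9 + 6}\right) \left(v + v\right) = \left(5 + \frac{1}{-3}\right) 2 v = \left(5 - \frac{1}{3}\right) 2 v = \frac{14 \cdot 2 v}{3} = \frac{28 v}{3}$)
$B{\left(5 \right)} - g = \frac{28}{3} \cdot 5 - -242 = \frac{140}{3} + 242 = \frac{866}{3}$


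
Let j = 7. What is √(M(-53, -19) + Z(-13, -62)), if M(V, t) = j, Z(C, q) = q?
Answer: I*√55 ≈ 7.4162*I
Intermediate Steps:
M(V, t) = 7
√(M(-53, -19) + Z(-13, -62)) = √(7 - 62) = √(-55) = I*√55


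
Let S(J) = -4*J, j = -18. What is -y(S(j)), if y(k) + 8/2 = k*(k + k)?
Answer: -10364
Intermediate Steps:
y(k) = -4 + 2*k² (y(k) = -4 + k*(k + k) = -4 + k*(2*k) = -4 + 2*k²)
-y(S(j)) = -(-4 + 2*(-4*(-18))²) = -(-4 + 2*72²) = -(-4 + 2*5184) = -(-4 + 10368) = -1*10364 = -10364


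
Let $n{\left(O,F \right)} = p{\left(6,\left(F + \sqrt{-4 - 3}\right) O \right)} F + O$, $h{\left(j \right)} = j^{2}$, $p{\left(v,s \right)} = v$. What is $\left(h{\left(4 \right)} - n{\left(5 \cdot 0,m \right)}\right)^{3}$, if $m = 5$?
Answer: $-2744$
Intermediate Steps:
$n{\left(O,F \right)} = O + 6 F$ ($n{\left(O,F \right)} = 6 F + O = O + 6 F$)
$\left(h{\left(4 \right)} - n{\left(5 \cdot 0,m \right)}\right)^{3} = \left(4^{2} - \left(5 \cdot 0 + 6 \cdot 5\right)\right)^{3} = \left(16 - \left(0 + 30\right)\right)^{3} = \left(16 - 30\right)^{3} = \left(-14\right)^{3} = -2744$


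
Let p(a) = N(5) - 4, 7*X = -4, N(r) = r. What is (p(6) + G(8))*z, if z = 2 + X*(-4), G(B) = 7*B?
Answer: 1710/7 ≈ 244.29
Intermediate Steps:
X = -4/7 (X = (1/7)*(-4) = -4/7 ≈ -0.57143)
p(a) = 1 (p(a) = 5 - 4 = 1)
z = 30/7 (z = 2 - 4/7*(-4) = 2 + 16/7 = 30/7 ≈ 4.2857)
(p(6) + G(8))*z = (1 + 7*8)*(30/7) = (1 + 56)*(30/7) = 57*(30/7) = 1710/7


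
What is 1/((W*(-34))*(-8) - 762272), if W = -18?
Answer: -1/767168 ≈ -1.3035e-6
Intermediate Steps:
1/((W*(-34))*(-8) - 762272) = 1/(-18*(-34)*(-8) - 762272) = 1/(612*(-8) - 762272) = 1/(-4896 - 762272) = 1/(-767168) = -1/767168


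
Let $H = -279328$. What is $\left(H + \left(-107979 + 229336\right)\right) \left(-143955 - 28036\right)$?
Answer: $27169590261$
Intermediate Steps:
$\left(H + \left(-107979 + 229336\right)\right) \left(-143955 - 28036\right) = \left(-279328 + \left(-107979 + 229336\right)\right) \left(-143955 - 28036\right) = \left(-279328 + 121357\right) \left(-171991\right) = \left(-157971\right) \left(-171991\right) = 27169590261$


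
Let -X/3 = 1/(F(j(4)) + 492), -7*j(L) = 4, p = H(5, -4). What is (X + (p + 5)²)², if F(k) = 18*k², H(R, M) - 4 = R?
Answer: 2540271755329/66129424 ≈ 38414.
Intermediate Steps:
H(R, M) = 4 + R
p = 9 (p = 4 + 5 = 9)
j(L) = -4/7 (j(L) = -⅐*4 = -4/7)
X = -49/8132 (X = -3/(18*(-4/7)² + 492) = -3/(18*(16/49) + 492) = -3/(288/49 + 492) = -3/24396/49 = -3*49/24396 = -49/8132 ≈ -0.0060256)
(X + (p + 5)²)² = (-49/8132 + (9 + 5)²)² = (-49/8132 + 14²)² = (-49/8132 + 196)² = (1593823/8132)² = 2540271755329/66129424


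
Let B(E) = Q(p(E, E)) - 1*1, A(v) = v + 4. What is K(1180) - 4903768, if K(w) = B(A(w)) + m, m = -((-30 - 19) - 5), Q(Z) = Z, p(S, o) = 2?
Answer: -4903713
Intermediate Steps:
A(v) = 4 + v
B(E) = 1 (B(E) = 2 - 1*1 = 2 - 1 = 1)
m = 54 (m = -(-49 - 5) = -1*(-54) = 54)
K(w) = 55 (K(w) = 1 + 54 = 55)
K(1180) - 4903768 = 55 - 4903768 = -4903713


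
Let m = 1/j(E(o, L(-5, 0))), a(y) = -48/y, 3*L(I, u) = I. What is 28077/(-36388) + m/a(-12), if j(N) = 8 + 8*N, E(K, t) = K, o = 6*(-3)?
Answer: -3827569/4948768 ≈ -0.77344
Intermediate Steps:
L(I, u) = I/3
o = -18
m = -1/136 (m = 1/(8 + 8*(-18)) = 1/(8 - 144) = 1/(-136) = -1/136 ≈ -0.0073529)
28077/(-36388) + m/a(-12) = 28077/(-36388) - 1/(136*((-48/(-12)))) = 28077*(-1/36388) - 1/(136*((-48*(-1/12)))) = -28077/36388 - 1/136/4 = -28077/36388 - 1/136*¼ = -28077/36388 - 1/544 = -3827569/4948768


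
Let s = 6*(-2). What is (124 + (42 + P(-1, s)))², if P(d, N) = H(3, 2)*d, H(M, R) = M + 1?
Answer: 26244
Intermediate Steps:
H(M, R) = 1 + M
s = -12
P(d, N) = 4*d (P(d, N) = (1 + 3)*d = 4*d)
(124 + (42 + P(-1, s)))² = (124 + (42 + 4*(-1)))² = (124 + (42 - 4))² = (124 + 38)² = 162² = 26244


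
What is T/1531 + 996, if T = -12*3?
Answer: 1524840/1531 ≈ 995.98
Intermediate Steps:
T = -36
T/1531 + 996 = -36/1531 + 996 = 1524840/1531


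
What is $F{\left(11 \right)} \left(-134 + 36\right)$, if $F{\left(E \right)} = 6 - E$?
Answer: $490$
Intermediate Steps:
$F{\left(11 \right)} \left(-134 + 36\right) = \left(6 - 11\right) \left(-134 + 36\right) = \left(6 - 11\right) \left(-98\right) = \left(-5\right) \left(-98\right) = 490$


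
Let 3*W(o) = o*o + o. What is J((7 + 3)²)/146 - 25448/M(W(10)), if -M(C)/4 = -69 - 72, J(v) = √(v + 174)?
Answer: -6362/141 + √274/146 ≈ -45.007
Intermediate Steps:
W(o) = o/3 + o²/3 (W(o) = (o*o + o)/3 = (o² + o)/3 = (o + o²)/3 = o/3 + o²/3)
J(v) = √(174 + v)
M(C) = 564 (M(C) = -4*(-69 - 72) = -4*(-141) = 564)
J((7 + 3)²)/146 - 25448/M(W(10)) = √(174 + (7 + 3)²)/146 - 25448/564 = √(174 + 10²)*(1/146) - 25448*1/564 = √(174 + 100)*(1/146) - 6362/141 = √274*(1/146) - 6362/141 = √274/146 - 6362/141 = -6362/141 + √274/146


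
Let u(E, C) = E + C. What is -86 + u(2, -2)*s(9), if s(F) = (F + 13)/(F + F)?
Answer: -86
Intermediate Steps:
s(F) = (13 + F)/(2*F) (s(F) = (13 + F)/((2*F)) = (13 + F)*(1/(2*F)) = (13 + F)/(2*F))
u(E, C) = C + E
-86 + u(2, -2)*s(9) = -86 + (-2 + 2)*((½)*(13 + 9)/9) = -86 + 0*((½)*(⅑)*22) = -86 + 0*(11/9) = -86 + 0 = -86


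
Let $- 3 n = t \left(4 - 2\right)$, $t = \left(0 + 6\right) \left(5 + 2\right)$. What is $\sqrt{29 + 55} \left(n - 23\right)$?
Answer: $- 102 \sqrt{21} \approx -467.42$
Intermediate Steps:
$t = 42$ ($t = 6 \cdot 7 = 42$)
$n = -28$ ($n = - \frac{42 \left(4 - 2\right)}{3} = - \frac{42 \cdot 2}{3} = \left(- \frac{1}{3}\right) 84 = -28$)
$\sqrt{29 + 55} \left(n - 23\right) = \sqrt{29 + 55} \left(-28 - 23\right) = \sqrt{84} \left(-51\right) = 2 \sqrt{21} \left(-51\right) = - 102 \sqrt{21}$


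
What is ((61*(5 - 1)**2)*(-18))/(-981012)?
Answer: 1464/81751 ≈ 0.017908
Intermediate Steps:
((61*(5 - 1)**2)*(-18))/(-981012) = ((61*4**2)*(-18))*(-1/981012) = ((61*16)*(-18))*(-1/981012) = (976*(-18))*(-1/981012) = -17568*(-1/981012) = 1464/81751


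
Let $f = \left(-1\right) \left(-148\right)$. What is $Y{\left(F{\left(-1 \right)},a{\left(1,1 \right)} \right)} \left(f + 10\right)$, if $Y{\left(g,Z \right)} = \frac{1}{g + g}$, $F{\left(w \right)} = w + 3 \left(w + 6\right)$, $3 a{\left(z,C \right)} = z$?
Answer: $\frac{79}{14} \approx 5.6429$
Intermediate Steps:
$a{\left(z,C \right)} = \frac{z}{3}$
$F{\left(w \right)} = 18 + 4 w$ ($F{\left(w \right)} = w + 3 \left(6 + w\right) = w + \left(18 + 3 w\right) = 18 + 4 w$)
$f = 148$
$Y{\left(g,Z \right)} = \frac{1}{2 g}$
$Y{\left(F{\left(-1 \right)},a{\left(1,1 \right)} \right)} \left(f + 10\right) = \frac{1}{2 \left(18 + 4 \left(-1\right)\right)} \left(148 + 10\right) = \frac{1}{2 \left(18 - 4\right)} 158 = \frac{1}{2 \cdot 14} \cdot 158 = \frac{1}{2} \cdot \frac{1}{14} \cdot 158 = \frac{1}{28} \cdot 158 = \frac{79}{14}$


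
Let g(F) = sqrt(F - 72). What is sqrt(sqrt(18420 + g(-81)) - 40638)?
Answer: sqrt(-40638 + sqrt(3)*sqrt(6140 + I*sqrt(17))) ≈ 0.e-4 + 201.25*I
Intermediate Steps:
g(F) = sqrt(-72 + F)
sqrt(sqrt(18420 + g(-81)) - 40638) = sqrt(sqrt(18420 + sqrt(-72 - 81)) - 40638) = sqrt(sqrt(18420 + sqrt(-153)) - 40638) = sqrt(sqrt(18420 + 3*I*sqrt(17)) - 40638) = sqrt(-40638 + sqrt(18420 + 3*I*sqrt(17)))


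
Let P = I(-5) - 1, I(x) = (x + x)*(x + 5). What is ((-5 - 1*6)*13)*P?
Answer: 143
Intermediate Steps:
I(x) = 2*x*(5 + x) (I(x) = (2*x)*(5 + x) = 2*x*(5 + x))
P = -1 (P = 2*(-5)*(5 - 5) - 1 = 2*(-5)*0 - 1 = 0 - 1 = -1)
((-5 - 1*6)*13)*P = ((-5 - 1*6)*13)*(-1) = ((-5 - 6)*13)*(-1) = -11*13*(-1) = -143*(-1) = 143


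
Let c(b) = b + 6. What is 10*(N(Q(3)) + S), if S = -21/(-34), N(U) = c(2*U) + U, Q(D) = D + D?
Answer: 4185/17 ≈ 246.18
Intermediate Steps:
Q(D) = 2*D
c(b) = 6 + b
N(U) = 6 + 3*U (N(U) = (6 + 2*U) + U = 6 + 3*U)
S = 21/34 (S = -21*(-1/34) = 21/34 ≈ 0.61765)
10*(N(Q(3)) + S) = 10*((6 + 3*(2*3)) + 21/34) = 10*((6 + 3*6) + 21/34) = 10*((6 + 18) + 21/34) = 10*(24 + 21/34) = 10*(837/34) = 4185/17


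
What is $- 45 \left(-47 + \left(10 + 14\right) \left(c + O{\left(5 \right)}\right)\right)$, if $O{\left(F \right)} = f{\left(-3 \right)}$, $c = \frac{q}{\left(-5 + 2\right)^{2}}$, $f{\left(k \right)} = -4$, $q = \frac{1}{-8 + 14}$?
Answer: $6415$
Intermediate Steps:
$q = \frac{1}{6} \approx 0.16667$
$c = \frac{1}{54}$ ($c = \frac{1}{6 \left(-5 + 2\right)^{2}} = \frac{1}{6 \left(-3\right)^{2}} = \frac{1}{6 \cdot 9} = \frac{1}{6} \cdot \frac{1}{9} = \frac{1}{54} \approx 0.018519$)
$O{\left(F \right)} = -4$
$- 45 \left(-47 + \left(10 + 14\right) \left(c + O{\left(5 \right)}\right)\right) = - 45 \left(-47 + \left(10 + 14\right) \left(\frac{1}{54} - 4\right)\right) = - 45 \left(-47 + 24 \left(- \frac{215}{54}\right)\right) = - 45 \left(-47 - \frac{860}{9}\right) = \left(-45\right) \left(- \frac{1283}{9}\right) = 6415$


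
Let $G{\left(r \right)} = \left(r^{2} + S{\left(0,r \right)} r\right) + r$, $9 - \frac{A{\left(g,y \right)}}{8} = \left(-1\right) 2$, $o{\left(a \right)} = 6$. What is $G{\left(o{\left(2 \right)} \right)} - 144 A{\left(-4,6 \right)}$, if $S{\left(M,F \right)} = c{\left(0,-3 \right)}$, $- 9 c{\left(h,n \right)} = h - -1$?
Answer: $- \frac{37892}{3} \approx -12631.0$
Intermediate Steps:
$c{\left(h,n \right)} = - \frac{1}{9} - \frac{h}{9}$ ($c{\left(h,n \right)} = - \frac{h - -1}{9} = - \frac{h + 1}{9} = - \frac{1 + h}{9} = - \frac{1}{9} - \frac{h}{9}$)
$S{\left(M,F \right)} = - \frac{1}{9}$ ($S{\left(M,F \right)} = - \frac{1}{9} - 0 = - \frac{1}{9} + 0 = - \frac{1}{9}$)
$A{\left(g,y \right)} = 88$ ($A{\left(g,y \right)} = 72 - 8 \left(\left(-1\right) 2\right) = 72 - -16 = 72 + 16 = 88$)
$G{\left(r \right)} = r^{2} + \frac{8 r}{9}$ ($G{\left(r \right)} = \left(r^{2} - \frac{r}{9}\right) + r = r^{2} + \frac{8 r}{9}$)
$G{\left(o{\left(2 \right)} \right)} - 144 A{\left(-4,6 \right)} = \frac{1}{9} \cdot 6 \left(8 + 9 \cdot 6\right) - 12672 = \frac{1}{9} \cdot 6 \left(8 + 54\right) - 12672 = \frac{1}{9} \cdot 6 \cdot 62 - 12672 = \frac{124}{3} - 12672 = - \frac{37892}{3}$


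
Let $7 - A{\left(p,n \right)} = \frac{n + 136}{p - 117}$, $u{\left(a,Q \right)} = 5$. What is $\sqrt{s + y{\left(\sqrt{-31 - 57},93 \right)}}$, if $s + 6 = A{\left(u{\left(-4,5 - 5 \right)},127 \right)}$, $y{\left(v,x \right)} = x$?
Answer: $\frac{3 \sqrt{8393}}{28} \approx 9.8157$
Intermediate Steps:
$A{\left(p,n \right)} = 7 - \frac{136 + n}{-117 + p}$ ($A{\left(p,n \right)} = 7 - \frac{n + 136}{p - 117} = 7 - \frac{136 + n}{-117 + p}$)
$s = \frac{375}{112}$ ($s = -6 + \frac{-955 - 127 + 7 \cdot 5}{-117 + 5} = -6 + \frac{-955 - 127 + 35}{-112} = -6 - - \frac{1047}{112} = -6 + \frac{1047}{112} = \frac{375}{112} \approx 3.3482$)
$\sqrt{s + y{\left(\sqrt{-31 - 57},93 \right)}} = \sqrt{\frac{375}{112} + 93} = \sqrt{\frac{10791}{112}} = \frac{3 \sqrt{8393}}{28}$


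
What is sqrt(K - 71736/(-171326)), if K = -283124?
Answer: 4*I*sqrt(129850199125817)/85663 ≈ 532.09*I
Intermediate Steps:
sqrt(K - 71736/(-171326)) = sqrt(-283124 - 71736/(-171326)) = sqrt(-283124 - 71736*(-1/171326)) = sqrt(-283124 + 35868/85663) = sqrt(-24253215344/85663) = 4*I*sqrt(129850199125817)/85663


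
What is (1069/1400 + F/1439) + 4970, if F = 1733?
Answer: 10016526491/2014600 ≈ 4972.0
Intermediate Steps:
(1069/1400 + F/1439) + 4970 = (1069/1400 + 1733/1439) + 4970 = 3964491/2014600 + 4970 = 10016526491/2014600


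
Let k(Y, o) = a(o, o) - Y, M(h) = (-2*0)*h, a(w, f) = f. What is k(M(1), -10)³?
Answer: -1000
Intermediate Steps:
M(h) = 0 (M(h) = 0*h = 0)
k(Y, o) = o - Y
k(M(1), -10)³ = (-10 - 1*0)³ = (-10 + 0)³ = (-10)³ = -1000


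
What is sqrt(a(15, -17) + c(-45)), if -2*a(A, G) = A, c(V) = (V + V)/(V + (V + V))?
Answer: I*sqrt(246)/6 ≈ 2.6141*I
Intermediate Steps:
c(V) = 2/3 (c(V) = (2*V)/(V + 2*V) = (2*V)/((3*V)) = (2*V)*(1/(3*V)) = 2/3)
a(A, G) = -A/2
sqrt(a(15, -17) + c(-45)) = sqrt(-1/2*15 + 2/3) = sqrt(-15/2 + 2/3) = sqrt(-41/6) = I*sqrt(246)/6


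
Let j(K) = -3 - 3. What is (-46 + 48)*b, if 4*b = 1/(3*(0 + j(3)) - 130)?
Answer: -1/296 ≈ -0.0033784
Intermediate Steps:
j(K) = -6
b = -1/592 (b = 1/(4*(3*(0 - 6) - 130)) = 1/(4*(3*(-6) - 130)) = 1/(4*(-18 - 130)) = (1/4)/(-148) = (1/4)*(-1/148) = -1/592 ≈ -0.0016892)
(-46 + 48)*b = (-46 + 48)*(-1/592) = 2*(-1/592) = -1/296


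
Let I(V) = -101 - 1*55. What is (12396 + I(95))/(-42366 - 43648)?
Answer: -6120/43007 ≈ -0.14230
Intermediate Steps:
I(V) = -156 (I(V) = -101 - 55 = -156)
(12396 + I(95))/(-42366 - 43648) = (12396 - 156)/(-42366 - 43648) = 12240/(-86014) = 12240*(-1/86014) = -6120/43007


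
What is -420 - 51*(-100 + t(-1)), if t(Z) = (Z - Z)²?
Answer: 4680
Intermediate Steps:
t(Z) = 0 (t(Z) = 0² = 0)
-420 - 51*(-100 + t(-1)) = -420 - 51*(-100 + 0) = -420 - 51*(-100) = -420 + 5100 = 4680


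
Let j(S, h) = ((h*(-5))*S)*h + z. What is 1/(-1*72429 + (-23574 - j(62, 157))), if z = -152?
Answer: 1/7545339 ≈ 1.3253e-7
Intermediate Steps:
j(S, h) = -152 - 5*S*h² (j(S, h) = ((h*(-5))*S)*h - 152 = ((-5*h)*S)*h - 152 = (-5*S*h)*h - 152 = -5*S*h² - 152 = -152 - 5*S*h²)
1/(-1*72429 + (-23574 - j(62, 157))) = 1/(-1*72429 + (-23574 - (-152 - 5*62*157²))) = 1/(-72429 + (-23574 - (-152 - 5*62*24649))) = 1/(-72429 + (-23574 - (-152 - 7641190))) = 1/(-72429 + (-23574 - 1*(-7641342))) = 1/(-72429 + (-23574 + 7641342)) = 1/(-72429 + 7617768) = 1/7545339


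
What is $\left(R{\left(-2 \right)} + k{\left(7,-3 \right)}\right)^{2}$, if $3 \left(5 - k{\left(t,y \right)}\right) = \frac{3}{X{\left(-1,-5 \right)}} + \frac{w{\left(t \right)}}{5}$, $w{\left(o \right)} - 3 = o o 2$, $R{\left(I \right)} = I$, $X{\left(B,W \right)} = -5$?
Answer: $\frac{2809}{225} \approx 12.484$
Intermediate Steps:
$w{\left(o \right)} = 3 + 2 o^{2}$ ($w{\left(o \right)} = 3 + o o 2 = 3 + o^{2} \cdot 2 = 3 + 2 o^{2}$)
$k{\left(t,y \right)} = 5 - \frac{2 t^{2}}{15}$ ($k{\left(t,y \right)} = 5 - \frac{\frac{3}{-5} + \frac{3 + 2 t^{2}}{5}}{3} = 5 - \frac{3 \left(- \frac{1}{5}\right) + \left(3 + 2 t^{2}\right) \frac{1}{5}}{3} = 5 - \frac{- \frac{3}{5} + \left(\frac{3}{5} + \frac{2 t^{2}}{5}\right)}{3} = 5 - \frac{\frac{2}{5} t^{2}}{3} = 5 - \frac{2 t^{2}}{15}$)
$\left(R{\left(-2 \right)} + k{\left(7,-3 \right)}\right)^{2} = \left(-2 + \left(5 - \frac{2 \cdot 7^{2}}{15}\right)\right)^{2} = \left(-2 + \left(5 - \frac{98}{15}\right)\right)^{2} = \left(-2 - \frac{23}{15}\right)^{2} = \left(- \frac{53}{15}\right)^{2} = \frac{2809}{225}$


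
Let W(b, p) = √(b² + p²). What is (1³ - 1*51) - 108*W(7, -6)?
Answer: -50 - 108*√85 ≈ -1045.7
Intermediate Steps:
(1³ - 1*51) - 108*W(7, -6) = (1³ - 1*51) - 108*√(7² + (-6)²) = (1 - 51) - 108*√(49 + 36) = -50 - 108*√85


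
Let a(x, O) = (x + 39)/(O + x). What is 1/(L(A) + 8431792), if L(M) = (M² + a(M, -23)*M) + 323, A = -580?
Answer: 603/5287100765 ≈ 1.1405e-7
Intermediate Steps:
a(x, O) = (39 + x)/(O + x)
L(M) = 323 + M² + M*(39 + M)/(-23 + M) (L(M) = (M² + ((39 + M)/(-23 + M))*M) + 323 = (M² + M*(39 + M)/(-23 + M)) + 323 = 323 + M² + M*(39 + M)/(-23 + M))
1/(L(A) + 8431792) = 1/((-580*(39 - 580) + (-23 - 580)*(323 + (-580)²))/(-23 - 580) + 8431792) = 1/((-580*(-541) - 603*(323 + 336400))/(-603) + 8431792) = 1/(-(313780 - 603*336723)/603 + 8431792) = 1/(-(313780 - 203043969)/603 + 8431792) = 1/(-1/603*(-202730189) + 8431792) = 1/(202730189/603 + 8431792) = 1/(5287100765/603) = 603/5287100765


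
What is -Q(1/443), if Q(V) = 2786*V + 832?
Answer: -371362/443 ≈ -838.29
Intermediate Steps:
Q(V) = 832 + 2786*V
-Q(1/443) = -(832 + 2786/443) = -1*371362/443 = -371362/443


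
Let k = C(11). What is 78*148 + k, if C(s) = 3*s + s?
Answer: 11588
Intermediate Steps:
C(s) = 4*s
k = 44 (k = 4*11 = 44)
78*148 + k = 78*148 + 44 = 11544 + 44 = 11588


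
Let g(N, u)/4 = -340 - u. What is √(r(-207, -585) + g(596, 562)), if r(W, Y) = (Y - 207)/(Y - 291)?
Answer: I*√19222214/73 ≈ 60.059*I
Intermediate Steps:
g(N, u) = -1360 - 4*u (g(N, u) = 4*(-340 - u) = -1360 - 4*u)
r(W, Y) = (-207 + Y)/(-291 + Y)
√(r(-207, -585) + g(596, 562)) = √((-207 - 585)/(-291 - 585) + (-1360 - 4*562)) = √(-792/(-876) + (-1360 - 2248)) = √(-1/876*(-792) - 3608) = √(66/73 - 3608) = √(-263318/73) = I*√19222214/73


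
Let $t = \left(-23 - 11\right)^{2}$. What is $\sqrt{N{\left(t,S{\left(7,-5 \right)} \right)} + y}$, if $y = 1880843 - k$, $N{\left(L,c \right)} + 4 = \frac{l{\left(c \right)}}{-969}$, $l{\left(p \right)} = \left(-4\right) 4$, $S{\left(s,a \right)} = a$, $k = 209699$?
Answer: $\frac{2 \sqrt{392283825261}}{969} \approx 1292.7$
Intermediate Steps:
$l{\left(p \right)} = -16$
$t = 1156$ ($t = \left(-34\right)^{2} = 1156$)
$N{\left(L,c \right)} = - \frac{3860}{969}$ ($N{\left(L,c \right)} = -4 - \frac{16}{-969} = -4 - - \frac{16}{969} = -4 + \frac{16}{969} = - \frac{3860}{969}$)
$y = 1671144$ ($y = 1880843 - 209699 = 1671144$)
$\sqrt{N{\left(t,S{\left(7,-5 \right)} \right)} + y} = \sqrt{- \frac{3860}{969} + 1671144} = \sqrt{\frac{1619334676}{969}} = \frac{2 \sqrt{392283825261}}{969}$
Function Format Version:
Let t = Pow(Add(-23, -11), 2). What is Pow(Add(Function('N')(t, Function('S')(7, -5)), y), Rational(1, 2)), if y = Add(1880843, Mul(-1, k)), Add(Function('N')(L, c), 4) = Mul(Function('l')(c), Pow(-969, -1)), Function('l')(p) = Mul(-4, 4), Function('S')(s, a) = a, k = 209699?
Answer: Mul(Rational(2, 969), Pow(392283825261, Rational(1, 2))) ≈ 1292.7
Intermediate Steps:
Function('l')(p) = -16
t = 1156 (t = Pow(-34, 2) = 1156)
Function('N')(L, c) = Rational(-3860, 969) (Function('N')(L, c) = Add(-4, Mul(-16, Pow(-969, -1))) = Add(-4, Mul(-16, Rational(-1, 969))) = Add(-4, Rational(16, 969)) = Rational(-3860, 969))
y = 1671144 (y = Add(1880843, Mul(-1, 209699)) = Add(1880843, -209699) = 1671144)
Pow(Add(Function('N')(t, Function('S')(7, -5)), y), Rational(1, 2)) = Pow(Add(Rational(-3860, 969), 1671144), Rational(1, 2)) = Pow(Rational(1619334676, 969), Rational(1, 2)) = Mul(Rational(2, 969), Pow(392283825261, Rational(1, 2)))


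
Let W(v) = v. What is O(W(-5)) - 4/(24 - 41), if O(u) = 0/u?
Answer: 4/17 ≈ 0.23529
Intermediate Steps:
O(u) = 0
O(W(-5)) - 4/(24 - 41) = 0 - 4/(24 - 41) = 0 - 4/(-17) = 0 - 1/17*(-4) = 0 + 4/17 = 4/17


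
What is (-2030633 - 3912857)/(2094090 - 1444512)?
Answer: -2971745/324789 ≈ -9.1498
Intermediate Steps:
(-2030633 - 3912857)/(2094090 - 1444512) = -5943490/649578 = -5943490*1/649578 = -2971745/324789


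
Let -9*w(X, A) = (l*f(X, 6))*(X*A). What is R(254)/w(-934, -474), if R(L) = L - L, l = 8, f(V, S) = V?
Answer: 0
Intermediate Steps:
w(X, A) = -8*A*X²/9 (w(X, A) = -8*X*X*A/9 = -8*X*A*X/9 = -8*A*X²/9)
R(L) = 0
R(254)/w(-934, -474) = 0/((-8/9*(-474)*(-934)²)) = 0/((-8/9*(-474)*872356)) = 0/(1102657984/3) = 0*(3/1102657984) = 0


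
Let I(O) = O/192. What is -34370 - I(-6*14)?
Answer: -549913/16 ≈ -34370.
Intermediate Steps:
I(O) = O/192 (I(O) = O*(1/192) = O/192)
-34370 - I(-6*14) = -34370 - (-6*14)/192 = -34370 - (-84)/192 = -34370 - 1*(-7/16) = -34370 + 7/16 = -549913/16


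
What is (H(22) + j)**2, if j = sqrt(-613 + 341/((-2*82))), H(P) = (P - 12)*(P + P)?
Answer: (36080 + I*sqrt(4135793))**2/6724 ≈ 1.9299e+5 + 21825.0*I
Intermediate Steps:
H(P) = 2*P*(-12 + P) (H(P) = (-12 + P)*(2*P) = 2*P*(-12 + P))
j = I*sqrt(4135793)/82 (j = sqrt(-613 + 341/(-164)) = sqrt(-613 + 341*(-1/164)) = sqrt(-613 - 341/164) = sqrt(-100873/164) = I*sqrt(4135793)/82 ≈ 24.801*I)
(H(22) + j)**2 = (2*22*(-12 + 22) + I*sqrt(4135793)/82)**2 = (2*22*10 + I*sqrt(4135793)/82)**2 = (440 + I*sqrt(4135793)/82)**2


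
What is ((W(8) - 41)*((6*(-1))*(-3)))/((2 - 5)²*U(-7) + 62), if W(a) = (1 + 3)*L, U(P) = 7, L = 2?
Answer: -594/125 ≈ -4.7520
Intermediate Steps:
W(a) = 8 (W(a) = (1 + 3)*2 = 4*2 = 8)
((W(8) - 41)*((6*(-1))*(-3)))/((2 - 5)²*U(-7) + 62) = ((8 - 41)*((6*(-1))*(-3)))/((2 - 5)²*7 + 62) = (-(-198)*(-3))/((-3)²*7 + 62) = (-33*18)/(9*7 + 62) = -594/(63 + 62) = -594/125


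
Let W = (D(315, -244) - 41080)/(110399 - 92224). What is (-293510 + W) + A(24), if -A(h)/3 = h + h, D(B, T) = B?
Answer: -1067440443/3635 ≈ -2.9366e+5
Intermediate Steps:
A(h) = -6*h (A(h) = -3*(h + h) = -6*h)
W = -8153/3635 (W = (315 - 41080)/(110399 - 92224) = -40765/18175 = -40765*1/18175 = -8153/3635 ≈ -2.2429)
(-293510 + W) + A(24) = (-293510 - 8153/3635) - 6*24 = -1066917003/3635 - 144 = -1067440443/3635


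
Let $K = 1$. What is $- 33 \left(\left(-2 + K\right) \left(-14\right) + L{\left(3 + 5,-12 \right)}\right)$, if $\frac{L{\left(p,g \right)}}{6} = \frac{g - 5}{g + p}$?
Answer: $- \frac{2607}{2} \approx -1303.5$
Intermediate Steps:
$L{\left(p,g \right)} = \frac{6 \left(-5 + g\right)}{g + p}$ ($L{\left(p,g \right)} = 6 \frac{g - 5}{g + p} = 6 \frac{-5 + g}{g + p} = \frac{6 \left(-5 + g\right)}{g + p}$)
$- 33 \left(\left(-2 + K\right) \left(-14\right) + L{\left(3 + 5,-12 \right)}\right) = - 33 \left(\left(-2 + 1\right) \left(-14\right) + \frac{6 \left(-5 - 12\right)}{-12 + \left(3 + 5\right)}\right) = - 33 \left(\left(-1\right) \left(-14\right) + 6 \frac{1}{-12 + 8} \left(-17\right)\right) = - 33 \left(14 + 6 \frac{1}{-4} \left(-17\right)\right) = - 33 \left(14 + 6 \left(- \frac{1}{4}\right) \left(-17\right)\right) = - 33 \left(14 + \frac{51}{2}\right) = \left(-33\right) \frac{79}{2} = - \frac{2607}{2}$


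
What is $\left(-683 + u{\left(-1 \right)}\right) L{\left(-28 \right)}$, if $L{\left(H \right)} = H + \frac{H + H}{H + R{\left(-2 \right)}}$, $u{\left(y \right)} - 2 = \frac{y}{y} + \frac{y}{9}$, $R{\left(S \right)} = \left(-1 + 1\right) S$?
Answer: $\frac{159146}{9} \approx 17683.0$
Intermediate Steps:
$R{\left(S \right)} = 0$ ($R{\left(S \right)} = 0 S = 0$)
$u{\left(y \right)} = 3 + \frac{y}{9}$ ($u{\left(y \right)} = 2 + \left(\frac{y}{y} + \frac{y}{9}\right) = 2 + \left(1 + y \frac{1}{9}\right) = 2 + \left(1 + \frac{y}{9}\right) = 3 + \frac{y}{9}$)
$L{\left(H \right)} = 2 + H$ ($L{\left(H \right)} = H + \frac{H + H}{H + 0} = H + \frac{2 H}{H} = H + 2 = 2 + H$)
$\left(-683 + u{\left(-1 \right)}\right) L{\left(-28 \right)} = \left(-683 + \left(3 + \frac{1}{9} \left(-1\right)\right)\right) \left(2 - 28\right) = \left(-683 + \left(3 - \frac{1}{9}\right)\right) \left(-26\right) = \left(-683 + \frac{26}{9}\right) \left(-26\right) = \left(- \frac{6121}{9}\right) \left(-26\right) = \frac{159146}{9}$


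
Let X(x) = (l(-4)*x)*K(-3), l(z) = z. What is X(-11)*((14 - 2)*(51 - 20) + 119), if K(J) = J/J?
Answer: 21604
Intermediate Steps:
K(J) = 1
X(x) = -4*x (X(x) = -4*x*1 = -4*x)
X(-11)*((14 - 2)*(51 - 20) + 119) = (-4*(-11))*((14 - 2)*(51 - 20) + 119) = 44*(12*31 + 119) = 44*(372 + 119) = 44*491 = 21604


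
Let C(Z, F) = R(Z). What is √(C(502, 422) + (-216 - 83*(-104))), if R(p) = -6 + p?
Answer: 4*√557 ≈ 94.403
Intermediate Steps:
C(Z, F) = -6 + Z
√(C(502, 422) + (-216 - 83*(-104))) = √((-6 + 502) + (-216 - 83*(-104))) = √(496 + (-216 + 8632)) = √(496 + 8416) = √8912 = 4*√557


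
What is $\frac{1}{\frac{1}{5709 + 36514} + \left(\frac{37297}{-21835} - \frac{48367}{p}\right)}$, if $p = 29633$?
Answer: $- \frac{27319824461765}{91256575039903} \approx -0.29937$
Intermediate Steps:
$\frac{1}{\frac{1}{5709 + 36514} + \left(\frac{37297}{-21835} - \frac{48367}{p}\right)} = \frac{1}{\frac{1}{5709 + 36514} + \left(\frac{37297}{-21835} - \frac{48367}{29633}\right)} = \frac{1}{\frac{1}{42223} + \left(37297 \left(- \frac{1}{21835}\right) - \frac{48367}{29633}\right)} = \frac{1}{\frac{1}{42223} - \frac{2161315446}{647036555}} = \frac{1}{- \frac{91256575039903}{27319824461765}} = - \frac{27319824461765}{91256575039903}$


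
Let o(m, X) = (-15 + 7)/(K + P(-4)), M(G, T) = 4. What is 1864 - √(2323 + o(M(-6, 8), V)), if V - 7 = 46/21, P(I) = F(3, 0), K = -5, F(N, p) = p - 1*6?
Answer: 1864 - √281171/11 ≈ 1815.8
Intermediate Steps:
F(N, p) = -6 + p (F(N, p) = p - 6 = -6 + p)
P(I) = -6 (P(I) = -6 + 0 = -6)
V = 193/21 (V = 7 + 46/21 = 193/21 ≈ 9.1905)
o(m, X) = 8/11 (o(m, X) = (-15 + 7)/(-5 - 6) = -8/(-11) = -8*(-1/11) = 8/11)
1864 - √(2323 + o(M(-6, 8), V)) = 1864 - √(2323 + 8/11) = 1864 - √(25561/11) = 1864 - √281171/11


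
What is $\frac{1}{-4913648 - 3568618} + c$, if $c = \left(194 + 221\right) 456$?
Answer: $\frac{1605184017839}{8482266} \approx 1.8924 \cdot 10^{5}$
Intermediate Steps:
$c = 189240$ ($c = 415 \cdot 456 = 189240$)
$\frac{1}{-4913648 - 3568618} + c = \frac{1}{-4913648 - 3568618} + 189240 = \frac{1}{-8482266} + 189240 = - \frac{1}{8482266} + 189240 = \frac{1605184017839}{8482266}$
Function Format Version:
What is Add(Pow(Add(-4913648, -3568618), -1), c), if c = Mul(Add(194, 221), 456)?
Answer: Rational(1605184017839, 8482266) ≈ 1.8924e+5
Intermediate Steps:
c = 189240 (c = Mul(415, 456) = 189240)
Add(Pow(Add(-4913648, -3568618), -1), c) = Add(Pow(Add(-4913648, -3568618), -1), 189240) = Add(Pow(-8482266, -1), 189240) = Add(Rational(-1, 8482266), 189240) = Rational(1605184017839, 8482266)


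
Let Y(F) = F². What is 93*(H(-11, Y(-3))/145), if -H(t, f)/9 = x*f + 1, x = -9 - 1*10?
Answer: 28458/29 ≈ 981.31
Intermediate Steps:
x = -19 (x = -9 - 10 = -19)
H(t, f) = -9 + 171*f (H(t, f) = -9*(-19*f + 1) = -9*(1 - 19*f) = -9 + 171*f)
93*(H(-11, Y(-3))/145) = 93*((-9 + 171*(-3)²)/145) = 93*((-9 + 171*9)*(1/145)) = 93*((-9 + 1539)*(1/145)) = 93*(1530*(1/145)) = 93*(306/29) = 28458/29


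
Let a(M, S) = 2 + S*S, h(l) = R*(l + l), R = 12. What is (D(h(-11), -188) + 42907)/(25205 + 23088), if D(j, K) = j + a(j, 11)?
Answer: 42766/48293 ≈ 0.88555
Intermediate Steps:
h(l) = 24*l (h(l) = 12*(l + l) = 12*(2*l) = 24*l)
a(M, S) = 2 + S²
D(j, K) = 123 + j (D(j, K) = j + (2 + 11²) = j + (2 + 121) = j + 123 = 123 + j)
(D(h(-11), -188) + 42907)/(25205 + 23088) = ((123 + 24*(-11)) + 42907)/(25205 + 23088) = ((123 - 264) + 42907)/48293 = (-141 + 42907)*(1/48293) = 42766*(1/48293) = 42766/48293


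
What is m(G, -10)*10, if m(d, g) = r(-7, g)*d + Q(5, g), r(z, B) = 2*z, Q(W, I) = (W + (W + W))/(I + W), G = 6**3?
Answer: -30270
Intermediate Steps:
G = 216
Q(W, I) = 3*W/(I + W) (Q(W, I) = (W + 2*W)/(I + W) = (3*W)/(I + W) = 3*W/(I + W))
m(d, g) = -14*d + 15/(5 + g) (m(d, g) = (2*(-7))*d + 3*5/(g + 5) = -14*d + 3*5/(5 + g) = -14*d + 15/(5 + g))
m(G, -10)*10 = ((15 - 14*216*(5 - 10))/(5 - 10))*10 = ((15 - 14*216*(-5))/(-5))*10 = -(15 + 15120)/5*10 = -1/5*15135*10 = -3027*10 = -30270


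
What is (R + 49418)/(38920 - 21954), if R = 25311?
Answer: 74729/16966 ≈ 4.4046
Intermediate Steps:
(R + 49418)/(38920 - 21954) = (25311 + 49418)/(38920 - 21954) = 74729/16966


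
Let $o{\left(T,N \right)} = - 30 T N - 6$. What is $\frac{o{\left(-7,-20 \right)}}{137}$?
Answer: $- \frac{4206}{137} \approx -30.701$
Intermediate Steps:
$o{\left(T,N \right)} = -6 - 30 N T$ ($o{\left(T,N \right)} = - 30 N T - 6 = -6 - 30 N T$)
$\frac{o{\left(-7,-20 \right)}}{137} = \frac{-6 - \left(-600\right) \left(-7\right)}{137} = \left(-6 - 4200\right) \frac{1}{137} = \left(-4206\right) \frac{1}{137} = - \frac{4206}{137}$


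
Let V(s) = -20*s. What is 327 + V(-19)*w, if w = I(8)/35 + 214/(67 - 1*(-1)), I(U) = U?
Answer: 191559/119 ≈ 1609.7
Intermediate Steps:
w = 4017/1190 (w = 8/35 + 214/(67 - 1*(-1)) = 8*(1/35) + 214/(67 + 1) = 8/35 + 214/68 = 8/35 + 214*(1/68) = 8/35 + 107/34 = 4017/1190 ≈ 3.3756)
327 + V(-19)*w = 327 - 20*(-19)*(4017/1190) = 327 + 380*(4017/1190) = 327 + 152646/119 = 191559/119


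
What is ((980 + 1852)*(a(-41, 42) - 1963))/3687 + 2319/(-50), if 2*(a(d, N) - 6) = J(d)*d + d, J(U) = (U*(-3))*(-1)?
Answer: 22826749/61450 ≈ 371.47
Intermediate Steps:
J(U) = 3*U (J(U) = -3*U*(-1) = 3*U)
a(d, N) = 6 + d/2 + 3*d²/2 (a(d, N) = 6 + ((3*d)*d + d)/2 = 6 + (3*d² + d)/2 = 6 + (d + 3*d²)/2 = 6 + (d/2 + 3*d²/2) = 6 + d/2 + 3*d²/2)
((980 + 1852)*(a(-41, 42) - 1963))/3687 + 2319/(-50) = ((980 + 1852)*((6 + (½)*(-41) + (3/2)*(-41)²) - 1963))/3687 + 2319/(-50) = (2832*((6 - 41/2 + (3/2)*1681) - 1963))*(1/3687) + 2319*(-1/50) = (2832*((6 - 41/2 + 5043/2) - 1963))*(1/3687) - 2319/50 = (2832*(2507 - 1963))*(1/3687) - 2319/50 = (2832*544)*(1/3687) - 2319/50 = 1540608*(1/3687) - 2319/50 = 513536/1229 - 2319/50 = 22826749/61450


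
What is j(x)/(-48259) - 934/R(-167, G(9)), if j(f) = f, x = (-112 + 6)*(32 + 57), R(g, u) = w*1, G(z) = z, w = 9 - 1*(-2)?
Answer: -44970132/530849 ≈ -84.714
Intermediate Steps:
w = 11 (w = 9 + 2 = 11)
R(g, u) = 11 (R(g, u) = 11*1 = 11)
x = -9434 (x = -106*89 = -9434)
j(x)/(-48259) - 934/R(-167, G(9)) = -9434/(-48259) - 934/11 = -9434*(-1/48259) - 934*1/11 = 9434/48259 - 934/11 = -44970132/530849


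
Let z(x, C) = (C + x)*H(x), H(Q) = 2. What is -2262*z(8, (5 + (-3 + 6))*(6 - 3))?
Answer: -144768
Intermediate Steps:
z(x, C) = 2*C + 2*x (z(x, C) = (C + x)*2 = 2*C + 2*x)
-2262*z(8, (5 + (-3 + 6))*(6 - 3)) = -2262*(2*((5 + (-3 + 6))*(6 - 3)) + 2*8) = -2262*(2*((5 + 3)*3) + 16) = -2262*(2*(8*3) + 16) = -2262*(2*24 + 16) = -2262*(48 + 16) = -2262*64 = -144768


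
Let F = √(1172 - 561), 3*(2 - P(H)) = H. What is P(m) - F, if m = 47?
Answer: -41/3 - √611 ≈ -38.385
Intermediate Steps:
P(H) = 2 - H/3
F = √611 ≈ 24.718
P(m) - F = (2 - ⅓*47) - √611 = (2 - 47/3) - √611 = -41/3 - √611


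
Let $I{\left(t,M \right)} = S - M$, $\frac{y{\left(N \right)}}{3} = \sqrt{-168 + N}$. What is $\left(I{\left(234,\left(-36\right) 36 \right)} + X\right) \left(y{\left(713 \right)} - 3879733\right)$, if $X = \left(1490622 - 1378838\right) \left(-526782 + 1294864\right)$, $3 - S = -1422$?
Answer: $-333111085886890597 + 257577843027 \sqrt{545} \approx -3.3311 \cdot 10^{17}$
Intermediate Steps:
$S = 1425$ ($S = 3 - -1422 = 3 + 1422 = 1425$)
$y{\left(N \right)} = 3 \sqrt{-168 + N}$
$I{\left(t,M \right)} = 1425 - M$
$X = 85859278288$ ($X = 111784 \cdot 768082 = 85859278288$)
$\left(I{\left(234,\left(-36\right) 36 \right)} + X\right) \left(y{\left(713 \right)} - 3879733\right) = \left(\left(1425 - \left(-36\right) 36\right) + 85859278288\right) \left(3 \sqrt{-168 + 713} - 3879733\right) = \left(\left(1425 - -1296\right) + 85859278288\right) \left(3 \sqrt{545} - 3879733\right) = \left(\left(1425 + 1296\right) + 85859278288\right) \left(-3879733 + 3 \sqrt{545}\right) = \left(2721 + 85859278288\right) \left(-3879733 + 3 \sqrt{545}\right) = 85859281009 \left(-3879733 + 3 \sqrt{545}\right) = -333111085886890597 + 257577843027 \sqrt{545}$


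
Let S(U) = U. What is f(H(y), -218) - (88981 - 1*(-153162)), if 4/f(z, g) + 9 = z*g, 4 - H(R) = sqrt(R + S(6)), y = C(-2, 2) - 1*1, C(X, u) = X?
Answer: -153419144751/633589 - 872*sqrt(3)/633589 ≈ -2.4214e+5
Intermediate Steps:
y = -3 (y = -2 - 1*1 = -2 - 1 = -3)
H(R) = 4 - sqrt(6 + R) (H(R) = 4 - sqrt(R + 6) = 4 - sqrt(6 + R))
f(z, g) = 4/(-9 + g*z) (f(z, g) = 4/(-9 + z*g) = 4/(-9 + g*z))
f(H(y), -218) - (88981 - 1*(-153162)) = 4/(-9 - 218*(4 - sqrt(6 - 3))) - (88981 - 1*(-153162)) = 4/(-9 - 218*(4 - sqrt(3))) - (88981 + 153162) = 4/(-9 + (-872 + 218*sqrt(3))) - 1*242143 = 4/(-881 + 218*sqrt(3)) - 242143 = -242143 + 4/(-881 + 218*sqrt(3))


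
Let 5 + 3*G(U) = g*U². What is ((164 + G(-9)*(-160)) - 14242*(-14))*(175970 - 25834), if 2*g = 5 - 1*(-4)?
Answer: 81243994496/3 ≈ 2.7081e+10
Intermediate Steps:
g = 9/2 (g = (5 - 1*(-4))/2 = (5 + 4)/2 = (½)*9 = 9/2 ≈ 4.5000)
G(U) = -5/3 + 3*U²/2 (G(U) = -5/3 + (9*U²/2)/3 = -5/3 + 3*U²/2)
((164 + G(-9)*(-160)) - 14242*(-14))*(175970 - 25834) = ((164 + (-5/3 + (3/2)*(-9)²)*(-160)) - 14242*(-14))*(175970 - 25834) = ((164 + (-5/3 + (3/2)*81)*(-160)) + 199388)*150136 = ((164 + (-5/3 + 243/2)*(-160)) + 199388)*150136 = ((164 + (719/6)*(-160)) + 199388)*150136 = ((164 - 57520/3) + 199388)*150136 = (-57028/3 + 199388)*150136 = (541136/3)*150136 = 81243994496/3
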